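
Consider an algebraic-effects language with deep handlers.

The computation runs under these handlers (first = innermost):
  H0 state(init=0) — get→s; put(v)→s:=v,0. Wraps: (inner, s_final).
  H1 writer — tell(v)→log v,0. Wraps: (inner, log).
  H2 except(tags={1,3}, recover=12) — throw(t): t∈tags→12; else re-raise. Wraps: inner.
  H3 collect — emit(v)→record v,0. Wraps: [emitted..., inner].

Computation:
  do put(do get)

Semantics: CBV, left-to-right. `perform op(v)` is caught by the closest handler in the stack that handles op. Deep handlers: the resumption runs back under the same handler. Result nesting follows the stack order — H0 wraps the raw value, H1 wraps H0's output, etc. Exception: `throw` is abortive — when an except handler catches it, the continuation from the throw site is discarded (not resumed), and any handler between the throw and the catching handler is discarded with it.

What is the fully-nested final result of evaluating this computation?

Evaluation trace:
get @ H0 ⇒ 0
put(0) @ H0 ⇒ s:=0
H0 returns (0, 0)
H1 returns ((0, 0), ())
H2 returns ((0, 0), ())
H3 returns [((0, 0), ())]
= [((0, 0), ())]

Answer: [((0, 0), ())]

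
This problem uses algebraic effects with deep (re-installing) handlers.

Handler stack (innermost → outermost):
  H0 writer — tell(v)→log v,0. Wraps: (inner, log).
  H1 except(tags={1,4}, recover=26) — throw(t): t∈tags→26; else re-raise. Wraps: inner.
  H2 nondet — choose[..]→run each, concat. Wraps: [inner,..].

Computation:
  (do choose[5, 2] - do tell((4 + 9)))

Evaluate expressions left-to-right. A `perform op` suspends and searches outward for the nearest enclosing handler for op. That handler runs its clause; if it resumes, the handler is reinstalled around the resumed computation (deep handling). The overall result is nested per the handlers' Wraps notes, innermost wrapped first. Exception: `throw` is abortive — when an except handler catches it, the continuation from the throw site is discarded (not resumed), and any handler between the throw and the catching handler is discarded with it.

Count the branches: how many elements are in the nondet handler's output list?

Answer: 2

Evaluation trace:
choose[5, 2] @ H2
  branch[0] choose=5:
    tell(13) @ H0 ⇒ log+=13
    H0 returns (5, (13))
    H1 returns (5, (13))
    H2 returns [(5, (13))]
  branch[1] choose=2:
    tell(13) @ H0 ⇒ log+=13
    H0 returns (2, (13))
    H1 returns (2, (13))
    H2 returns [(2, (13))]
= [(5, (13)), (2, (13))]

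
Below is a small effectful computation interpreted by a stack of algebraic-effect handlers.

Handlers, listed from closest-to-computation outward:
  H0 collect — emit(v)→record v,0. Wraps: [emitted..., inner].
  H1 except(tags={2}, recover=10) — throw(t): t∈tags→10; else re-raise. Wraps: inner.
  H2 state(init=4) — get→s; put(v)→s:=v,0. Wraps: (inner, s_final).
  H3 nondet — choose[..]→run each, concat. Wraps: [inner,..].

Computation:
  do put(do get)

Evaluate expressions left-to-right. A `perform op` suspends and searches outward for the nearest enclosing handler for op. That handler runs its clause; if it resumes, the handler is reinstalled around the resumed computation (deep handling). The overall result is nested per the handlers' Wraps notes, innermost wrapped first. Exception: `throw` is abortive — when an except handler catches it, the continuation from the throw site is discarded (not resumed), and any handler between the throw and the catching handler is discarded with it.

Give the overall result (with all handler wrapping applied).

Answer: [([0], 4)]

Working:
get @ H2 ⇒ 4
put(4) @ H2 ⇒ s:=4
H0 returns [0]
H1 returns [0]
H2 returns ([0], 4)
H3 returns [([0], 4)]
= [([0], 4)]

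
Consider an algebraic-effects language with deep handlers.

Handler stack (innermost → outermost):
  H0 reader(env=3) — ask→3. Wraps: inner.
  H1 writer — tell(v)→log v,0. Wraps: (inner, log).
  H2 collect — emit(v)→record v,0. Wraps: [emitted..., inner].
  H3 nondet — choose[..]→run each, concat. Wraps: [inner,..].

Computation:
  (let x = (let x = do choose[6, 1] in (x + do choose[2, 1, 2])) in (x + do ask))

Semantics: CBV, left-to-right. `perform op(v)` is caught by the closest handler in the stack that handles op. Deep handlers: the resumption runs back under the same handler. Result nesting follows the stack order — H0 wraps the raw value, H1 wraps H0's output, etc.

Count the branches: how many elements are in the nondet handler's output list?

Answer: 6

Step-by-step:
choose[6, 1] @ H3
  branch[0] choose=6:
    choose[2, 1, 2] @ H3
      branch[0] choose=2:
        ask @ H0 ⇒ 3
        H0 returns 11
        H1 returns (11, ())
        H2 returns [(11, ())]
        H3 returns [[(11, ())]]
      branch[1] choose=1:
        ask @ H0 ⇒ 3
        H0 returns 10
        H1 returns (10, ())
        H2 returns [(10, ())]
        H3 returns [[(10, ())]]
      branch[2] choose=2:
        ask @ H0 ⇒ 3
        H0 returns 11
        H1 returns (11, ())
        H2 returns [(11, ())]
        H3 returns [[(11, ())]]
  branch[1] choose=1:
    choose[2, 1, 2] @ H3
      branch[0] choose=2:
        ask @ H0 ⇒ 3
        H0 returns 6
        H1 returns (6, ())
        H2 returns [(6, ())]
        H3 returns [[(6, ())]]
      branch[1] choose=1:
        ask @ H0 ⇒ 3
        H0 returns 5
        H1 returns (5, ())
        H2 returns [(5, ())]
        H3 returns [[(5, ())]]
      branch[2] choose=2:
        ask @ H0 ⇒ 3
        H0 returns 6
        H1 returns (6, ())
        H2 returns [(6, ())]
        H3 returns [[(6, ())]]
= [[(11, ())], [(10, ())], [(11, ())], [(6, ())], [(5, ())], [(6, ())]]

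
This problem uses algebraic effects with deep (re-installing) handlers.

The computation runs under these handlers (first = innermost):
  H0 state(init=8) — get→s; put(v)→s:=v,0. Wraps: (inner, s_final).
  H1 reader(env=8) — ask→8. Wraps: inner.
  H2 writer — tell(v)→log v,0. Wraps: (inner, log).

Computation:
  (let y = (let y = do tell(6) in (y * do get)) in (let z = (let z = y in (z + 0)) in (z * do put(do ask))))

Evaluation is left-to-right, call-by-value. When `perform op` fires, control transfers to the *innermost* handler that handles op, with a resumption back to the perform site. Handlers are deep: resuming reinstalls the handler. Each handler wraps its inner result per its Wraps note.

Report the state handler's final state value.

Answer: 8

Working:
tell(6) @ H2 ⇒ log+=6
get @ H0 ⇒ 8
ask @ H1 ⇒ 8
put(8) @ H0 ⇒ s:=8
H0 returns (0, 8)
H1 returns (0, 8)
H2 returns ((0, 8), (6))
= ((0, 8), (6))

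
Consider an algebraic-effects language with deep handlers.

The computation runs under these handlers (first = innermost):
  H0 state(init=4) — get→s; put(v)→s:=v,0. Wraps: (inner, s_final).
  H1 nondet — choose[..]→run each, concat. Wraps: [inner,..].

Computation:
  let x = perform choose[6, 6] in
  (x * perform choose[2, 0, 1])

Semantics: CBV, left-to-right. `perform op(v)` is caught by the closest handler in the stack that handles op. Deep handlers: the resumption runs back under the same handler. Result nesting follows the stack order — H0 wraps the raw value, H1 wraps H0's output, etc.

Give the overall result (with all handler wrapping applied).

Step-by-step:
choose[6, 6] @ H1
  branch[0] choose=6:
    choose[2, 0, 1] @ H1
      branch[0] choose=2:
        H0 returns (12, 4)
        H1 returns [(12, 4)]
      branch[1] choose=0:
        H0 returns (0, 4)
        H1 returns [(0, 4)]
      branch[2] choose=1:
        H0 returns (6, 4)
        H1 returns [(6, 4)]
  branch[1] choose=6:
    choose[2, 0, 1] @ H1
      branch[0] choose=2:
        H0 returns (12, 4)
        H1 returns [(12, 4)]
      branch[1] choose=0:
        H0 returns (0, 4)
        H1 returns [(0, 4)]
      branch[2] choose=1:
        H0 returns (6, 4)
        H1 returns [(6, 4)]
= [(12, 4), (0, 4), (6, 4), (12, 4), (0, 4), (6, 4)]

Answer: [(12, 4), (0, 4), (6, 4), (12, 4), (0, 4), (6, 4)]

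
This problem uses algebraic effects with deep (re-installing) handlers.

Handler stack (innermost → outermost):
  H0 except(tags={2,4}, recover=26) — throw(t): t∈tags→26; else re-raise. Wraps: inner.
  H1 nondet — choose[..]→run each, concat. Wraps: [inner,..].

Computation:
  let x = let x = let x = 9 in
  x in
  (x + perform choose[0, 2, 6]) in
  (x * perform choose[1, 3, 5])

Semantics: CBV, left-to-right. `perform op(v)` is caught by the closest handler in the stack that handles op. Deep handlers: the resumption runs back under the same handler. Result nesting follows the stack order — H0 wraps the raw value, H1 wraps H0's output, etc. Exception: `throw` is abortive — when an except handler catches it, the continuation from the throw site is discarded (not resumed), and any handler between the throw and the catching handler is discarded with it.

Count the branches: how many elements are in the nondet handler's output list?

Answer: 9

Step-by-step:
choose[0, 2, 6] @ H1
  branch[0] choose=0:
    choose[1, 3, 5] @ H1
      branch[0] choose=1:
        H0 returns 9
        H1 returns [9]
      branch[1] choose=3:
        H0 returns 27
        H1 returns [27]
      branch[2] choose=5:
        H0 returns 45
        H1 returns [45]
  branch[1] choose=2:
    choose[1, 3, 5] @ H1
      branch[0] choose=1:
        H0 returns 11
        H1 returns [11]
      branch[1] choose=3:
        H0 returns 33
        H1 returns [33]
      branch[2] choose=5:
        H0 returns 55
        H1 returns [55]
  branch[2] choose=6:
    choose[1, 3, 5] @ H1
      branch[0] choose=1:
        H0 returns 15
        H1 returns [15]
      branch[1] choose=3:
        H0 returns 45
        H1 returns [45]
      branch[2] choose=5:
        H0 returns 75
        H1 returns [75]
= [9, 27, 45, 11, 33, 55, 15, 45, 75]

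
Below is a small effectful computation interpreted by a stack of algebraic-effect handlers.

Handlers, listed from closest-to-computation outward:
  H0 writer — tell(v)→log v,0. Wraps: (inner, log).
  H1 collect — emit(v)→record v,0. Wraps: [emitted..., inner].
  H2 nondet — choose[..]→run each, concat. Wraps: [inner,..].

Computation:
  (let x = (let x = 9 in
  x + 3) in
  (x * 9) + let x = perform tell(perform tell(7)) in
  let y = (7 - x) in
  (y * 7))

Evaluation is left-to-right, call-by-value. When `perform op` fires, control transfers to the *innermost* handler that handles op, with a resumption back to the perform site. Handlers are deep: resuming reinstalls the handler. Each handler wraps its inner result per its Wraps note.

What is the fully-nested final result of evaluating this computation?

Step-by-step:
tell(7) @ H0 ⇒ log+=7
tell(0) @ H0 ⇒ log+=0
H0 returns (157, (7, 0))
H1 returns [(157, (7, 0))]
H2 returns [[(157, (7, 0))]]
= [[(157, (7, 0))]]

Answer: [[(157, (7, 0))]]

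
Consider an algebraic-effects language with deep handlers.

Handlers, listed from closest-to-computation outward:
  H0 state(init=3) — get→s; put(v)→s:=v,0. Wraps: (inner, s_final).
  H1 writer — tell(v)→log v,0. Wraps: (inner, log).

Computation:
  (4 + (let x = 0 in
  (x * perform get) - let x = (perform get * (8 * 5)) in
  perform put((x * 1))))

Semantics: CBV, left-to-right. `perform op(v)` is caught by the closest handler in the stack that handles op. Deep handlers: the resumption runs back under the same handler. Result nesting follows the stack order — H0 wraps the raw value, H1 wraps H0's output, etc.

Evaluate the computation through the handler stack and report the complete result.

Answer: ((4, 120), ())

Step-by-step:
get @ H0 ⇒ 3
get @ H0 ⇒ 3
put(120) @ H0 ⇒ s:=120
H0 returns (4, 120)
H1 returns ((4, 120), ())
= ((4, 120), ())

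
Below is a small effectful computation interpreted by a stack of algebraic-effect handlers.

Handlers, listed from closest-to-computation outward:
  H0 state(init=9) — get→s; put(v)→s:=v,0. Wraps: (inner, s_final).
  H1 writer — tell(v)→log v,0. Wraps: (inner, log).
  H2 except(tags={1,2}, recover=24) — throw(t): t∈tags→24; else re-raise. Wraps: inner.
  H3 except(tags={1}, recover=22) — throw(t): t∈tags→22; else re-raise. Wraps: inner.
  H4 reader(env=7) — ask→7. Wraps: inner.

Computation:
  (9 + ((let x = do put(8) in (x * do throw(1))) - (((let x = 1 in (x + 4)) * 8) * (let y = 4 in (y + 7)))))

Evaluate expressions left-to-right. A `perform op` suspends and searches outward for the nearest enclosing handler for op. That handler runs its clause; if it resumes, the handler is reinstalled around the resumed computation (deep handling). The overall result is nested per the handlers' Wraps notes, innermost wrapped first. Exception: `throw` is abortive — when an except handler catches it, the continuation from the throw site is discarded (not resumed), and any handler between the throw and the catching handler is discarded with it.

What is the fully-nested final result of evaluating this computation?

Answer: 24

Step-by-step:
put(8) @ H0 ⇒ s:=8
throw(1) @ H2 caught ⇒ 24
H3 returns 24
H4 returns 24
= 24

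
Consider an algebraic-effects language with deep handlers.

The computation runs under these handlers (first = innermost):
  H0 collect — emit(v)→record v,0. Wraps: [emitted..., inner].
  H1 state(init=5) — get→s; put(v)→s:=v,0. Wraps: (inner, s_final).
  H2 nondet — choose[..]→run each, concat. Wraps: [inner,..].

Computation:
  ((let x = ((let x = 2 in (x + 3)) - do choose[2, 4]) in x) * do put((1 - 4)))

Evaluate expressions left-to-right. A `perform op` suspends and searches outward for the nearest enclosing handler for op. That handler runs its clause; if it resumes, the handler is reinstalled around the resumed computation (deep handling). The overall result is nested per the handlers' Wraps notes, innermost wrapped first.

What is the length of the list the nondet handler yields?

Answer: 2

Step-by-step:
choose[2, 4] @ H2
  branch[0] choose=2:
    put(-3) @ H1 ⇒ s:=-3
    H0 returns [0]
    H1 returns ([0], -3)
    H2 returns [([0], -3)]
  branch[1] choose=4:
    put(-3) @ H1 ⇒ s:=-3
    H0 returns [0]
    H1 returns ([0], -3)
    H2 returns [([0], -3)]
= [([0], -3), ([0], -3)]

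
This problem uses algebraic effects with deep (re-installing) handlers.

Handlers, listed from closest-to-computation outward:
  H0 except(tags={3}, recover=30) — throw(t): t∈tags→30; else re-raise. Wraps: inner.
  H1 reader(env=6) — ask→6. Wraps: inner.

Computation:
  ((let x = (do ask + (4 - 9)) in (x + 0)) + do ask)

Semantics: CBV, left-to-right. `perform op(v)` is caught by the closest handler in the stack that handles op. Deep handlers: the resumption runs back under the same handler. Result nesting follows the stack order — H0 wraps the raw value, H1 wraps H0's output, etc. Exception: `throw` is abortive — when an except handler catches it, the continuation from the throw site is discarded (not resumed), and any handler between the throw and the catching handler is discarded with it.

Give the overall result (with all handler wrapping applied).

Step-by-step:
ask @ H1 ⇒ 6
ask @ H1 ⇒ 6
H0 returns 7
H1 returns 7
= 7

Answer: 7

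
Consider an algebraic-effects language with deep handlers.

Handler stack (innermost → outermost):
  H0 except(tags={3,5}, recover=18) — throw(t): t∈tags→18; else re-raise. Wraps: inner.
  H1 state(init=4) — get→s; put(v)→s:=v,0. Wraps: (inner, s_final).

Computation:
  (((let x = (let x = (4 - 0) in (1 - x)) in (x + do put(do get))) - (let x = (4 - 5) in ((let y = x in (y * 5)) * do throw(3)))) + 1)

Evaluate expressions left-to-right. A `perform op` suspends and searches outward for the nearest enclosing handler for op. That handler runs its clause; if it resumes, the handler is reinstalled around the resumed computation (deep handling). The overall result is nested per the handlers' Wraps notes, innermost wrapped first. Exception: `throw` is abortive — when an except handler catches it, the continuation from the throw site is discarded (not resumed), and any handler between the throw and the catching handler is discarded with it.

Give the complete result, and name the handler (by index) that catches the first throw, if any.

Working:
get @ H1 ⇒ 4
put(4) @ H1 ⇒ s:=4
throw(3) @ H0 caught ⇒ 18
H1 returns (18, 4)
= (18, 4)

Answer: (18, 4) ; first throw caught by: H0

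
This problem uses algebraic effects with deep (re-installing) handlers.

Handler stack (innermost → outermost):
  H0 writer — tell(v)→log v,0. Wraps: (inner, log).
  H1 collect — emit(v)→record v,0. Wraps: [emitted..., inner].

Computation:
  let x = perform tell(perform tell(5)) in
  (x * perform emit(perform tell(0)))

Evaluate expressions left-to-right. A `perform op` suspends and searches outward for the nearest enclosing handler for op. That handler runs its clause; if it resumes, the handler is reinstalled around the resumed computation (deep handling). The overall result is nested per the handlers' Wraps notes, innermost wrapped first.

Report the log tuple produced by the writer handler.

Answer: (5, 0, 0)

Step-by-step:
tell(5) @ H0 ⇒ log+=5
tell(0) @ H0 ⇒ log+=0
tell(0) @ H0 ⇒ log+=0
emit(0) @ H1 ⇒ out+=0
H0 returns (0, (5, 0, 0))
H1 returns [0, (0, (5, 0, 0))]
= [0, (0, (5, 0, 0))]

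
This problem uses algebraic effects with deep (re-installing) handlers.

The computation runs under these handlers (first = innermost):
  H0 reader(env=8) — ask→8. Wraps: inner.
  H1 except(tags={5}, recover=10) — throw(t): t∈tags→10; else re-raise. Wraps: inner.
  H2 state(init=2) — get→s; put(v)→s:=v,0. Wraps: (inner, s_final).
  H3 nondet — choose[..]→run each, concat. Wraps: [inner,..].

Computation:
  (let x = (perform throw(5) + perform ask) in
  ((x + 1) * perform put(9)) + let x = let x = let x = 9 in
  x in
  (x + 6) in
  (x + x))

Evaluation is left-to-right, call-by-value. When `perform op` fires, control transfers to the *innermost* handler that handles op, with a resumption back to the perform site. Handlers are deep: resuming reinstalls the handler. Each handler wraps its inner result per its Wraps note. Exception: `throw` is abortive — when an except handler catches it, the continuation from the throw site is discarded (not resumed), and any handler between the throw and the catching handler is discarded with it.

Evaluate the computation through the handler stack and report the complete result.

Answer: [(10, 2)]

Step-by-step:
throw(5) @ H1 caught ⇒ 10
H2 returns (10, 2)
H3 returns [(10, 2)]
= [(10, 2)]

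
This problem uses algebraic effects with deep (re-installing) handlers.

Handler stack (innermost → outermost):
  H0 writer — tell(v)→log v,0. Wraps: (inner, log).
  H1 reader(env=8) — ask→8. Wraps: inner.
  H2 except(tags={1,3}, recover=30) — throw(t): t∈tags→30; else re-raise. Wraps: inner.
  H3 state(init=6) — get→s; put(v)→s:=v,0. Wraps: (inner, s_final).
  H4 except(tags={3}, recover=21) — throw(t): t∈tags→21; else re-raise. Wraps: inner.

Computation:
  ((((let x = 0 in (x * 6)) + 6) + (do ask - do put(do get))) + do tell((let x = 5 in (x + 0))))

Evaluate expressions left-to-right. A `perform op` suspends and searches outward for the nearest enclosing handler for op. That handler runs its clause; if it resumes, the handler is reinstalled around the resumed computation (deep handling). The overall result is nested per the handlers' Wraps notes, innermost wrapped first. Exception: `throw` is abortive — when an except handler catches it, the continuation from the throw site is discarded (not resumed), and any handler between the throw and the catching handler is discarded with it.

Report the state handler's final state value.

Step-by-step:
ask @ H1 ⇒ 8
get @ H3 ⇒ 6
put(6) @ H3 ⇒ s:=6
tell(5) @ H0 ⇒ log+=5
H0 returns (14, (5))
H1 returns (14, (5))
H2 returns (14, (5))
H3 returns ((14, (5)), 6)
H4 returns ((14, (5)), 6)
= ((14, (5)), 6)

Answer: 6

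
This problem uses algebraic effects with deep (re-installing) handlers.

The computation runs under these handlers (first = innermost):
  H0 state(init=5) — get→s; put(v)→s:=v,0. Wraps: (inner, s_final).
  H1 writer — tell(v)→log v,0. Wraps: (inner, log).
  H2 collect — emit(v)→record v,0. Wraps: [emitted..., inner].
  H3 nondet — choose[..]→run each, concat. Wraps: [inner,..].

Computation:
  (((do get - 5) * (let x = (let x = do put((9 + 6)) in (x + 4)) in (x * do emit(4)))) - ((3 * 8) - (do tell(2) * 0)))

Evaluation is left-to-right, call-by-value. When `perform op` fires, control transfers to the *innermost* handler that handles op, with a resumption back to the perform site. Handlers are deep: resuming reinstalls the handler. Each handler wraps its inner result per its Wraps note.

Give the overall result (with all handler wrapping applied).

Answer: [[4, ((-24, 15), (2))]]

Working:
get @ H0 ⇒ 5
put(15) @ H0 ⇒ s:=15
emit(4) @ H2 ⇒ out+=4
tell(2) @ H1 ⇒ log+=2
H0 returns (-24, 15)
H1 returns ((-24, 15), (2))
H2 returns [4, ((-24, 15), (2))]
H3 returns [[4, ((-24, 15), (2))]]
= [[4, ((-24, 15), (2))]]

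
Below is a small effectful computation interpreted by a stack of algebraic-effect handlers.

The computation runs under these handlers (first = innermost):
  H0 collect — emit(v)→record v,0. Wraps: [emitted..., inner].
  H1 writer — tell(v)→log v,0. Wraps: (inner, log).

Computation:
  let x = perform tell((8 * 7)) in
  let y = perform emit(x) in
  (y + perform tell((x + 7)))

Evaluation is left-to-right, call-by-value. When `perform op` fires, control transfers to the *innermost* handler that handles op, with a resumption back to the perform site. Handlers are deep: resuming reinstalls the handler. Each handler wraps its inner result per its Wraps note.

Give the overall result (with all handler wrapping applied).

Step-by-step:
tell(56) @ H1 ⇒ log+=56
emit(0) @ H0 ⇒ out+=0
tell(7) @ H1 ⇒ log+=7
H0 returns [0, 0]
H1 returns ([0, 0], (56, 7))
= ([0, 0], (56, 7))

Answer: ([0, 0], (56, 7))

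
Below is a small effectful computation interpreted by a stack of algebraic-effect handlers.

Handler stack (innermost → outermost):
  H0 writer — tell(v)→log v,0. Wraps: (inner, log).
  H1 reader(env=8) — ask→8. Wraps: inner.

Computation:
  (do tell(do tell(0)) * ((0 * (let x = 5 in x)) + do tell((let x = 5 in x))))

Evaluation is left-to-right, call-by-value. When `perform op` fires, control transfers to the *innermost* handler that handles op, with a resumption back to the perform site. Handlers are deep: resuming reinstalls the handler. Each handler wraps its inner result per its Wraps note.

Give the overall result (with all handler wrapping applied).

Step-by-step:
tell(0) @ H0 ⇒ log+=0
tell(0) @ H0 ⇒ log+=0
tell(5) @ H0 ⇒ log+=5
H0 returns (0, (0, 0, 5))
H1 returns (0, (0, 0, 5))
= (0, (0, 0, 5))

Answer: (0, (0, 0, 5))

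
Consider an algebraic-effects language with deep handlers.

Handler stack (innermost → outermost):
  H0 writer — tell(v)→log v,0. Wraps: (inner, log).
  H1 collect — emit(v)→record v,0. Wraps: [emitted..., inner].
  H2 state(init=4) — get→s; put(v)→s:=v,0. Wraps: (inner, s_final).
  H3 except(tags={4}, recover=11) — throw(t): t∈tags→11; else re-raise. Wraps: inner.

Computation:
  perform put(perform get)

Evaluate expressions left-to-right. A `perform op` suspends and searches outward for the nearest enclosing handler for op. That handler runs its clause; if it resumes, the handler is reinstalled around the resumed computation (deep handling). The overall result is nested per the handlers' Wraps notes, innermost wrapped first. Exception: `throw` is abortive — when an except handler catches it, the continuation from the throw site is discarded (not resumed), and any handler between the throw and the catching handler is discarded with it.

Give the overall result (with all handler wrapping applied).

Working:
get @ H2 ⇒ 4
put(4) @ H2 ⇒ s:=4
H0 returns (0, ())
H1 returns [(0, ())]
H2 returns ([(0, ())], 4)
H3 returns ([(0, ())], 4)
= ([(0, ())], 4)

Answer: ([(0, ())], 4)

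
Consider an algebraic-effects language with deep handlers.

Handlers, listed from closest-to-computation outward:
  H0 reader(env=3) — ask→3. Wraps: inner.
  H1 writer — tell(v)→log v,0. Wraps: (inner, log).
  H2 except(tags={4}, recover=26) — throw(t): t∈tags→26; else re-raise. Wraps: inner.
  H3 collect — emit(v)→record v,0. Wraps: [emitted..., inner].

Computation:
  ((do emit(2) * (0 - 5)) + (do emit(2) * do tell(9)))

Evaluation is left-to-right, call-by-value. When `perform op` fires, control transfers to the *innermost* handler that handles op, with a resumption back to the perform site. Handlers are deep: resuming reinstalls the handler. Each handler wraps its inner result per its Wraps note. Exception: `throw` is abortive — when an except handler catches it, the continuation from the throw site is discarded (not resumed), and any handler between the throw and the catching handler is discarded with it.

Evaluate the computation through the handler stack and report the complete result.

Evaluation trace:
emit(2) @ H3 ⇒ out+=2
emit(2) @ H3 ⇒ out+=2
tell(9) @ H1 ⇒ log+=9
H0 returns 0
H1 returns (0, (9))
H2 returns (0, (9))
H3 returns [2, 2, (0, (9))]
= [2, 2, (0, (9))]

Answer: [2, 2, (0, (9))]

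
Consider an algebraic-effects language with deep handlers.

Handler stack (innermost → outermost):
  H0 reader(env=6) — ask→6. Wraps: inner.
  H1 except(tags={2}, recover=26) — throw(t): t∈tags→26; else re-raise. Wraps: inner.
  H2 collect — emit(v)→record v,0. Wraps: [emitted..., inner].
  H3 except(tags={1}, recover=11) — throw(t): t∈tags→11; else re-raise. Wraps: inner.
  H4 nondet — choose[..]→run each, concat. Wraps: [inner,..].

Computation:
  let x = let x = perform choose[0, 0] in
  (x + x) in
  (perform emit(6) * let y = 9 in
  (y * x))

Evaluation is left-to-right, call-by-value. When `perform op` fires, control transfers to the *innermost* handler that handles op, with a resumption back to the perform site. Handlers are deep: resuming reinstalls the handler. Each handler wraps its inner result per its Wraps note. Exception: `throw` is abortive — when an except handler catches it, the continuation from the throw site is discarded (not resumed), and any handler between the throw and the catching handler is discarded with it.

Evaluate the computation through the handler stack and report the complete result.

Answer: [[6, 0], [6, 0]]

Evaluation trace:
choose[0, 0] @ H4
  branch[0] choose=0:
    emit(6) @ H2 ⇒ out+=6
    H0 returns 0
    H1 returns 0
    H2 returns [6, 0]
    H3 returns [6, 0]
    H4 returns [[6, 0]]
  branch[1] choose=0:
    emit(6) @ H2 ⇒ out+=6
    H0 returns 0
    H1 returns 0
    H2 returns [6, 0]
    H3 returns [6, 0]
    H4 returns [[6, 0]]
= [[6, 0], [6, 0]]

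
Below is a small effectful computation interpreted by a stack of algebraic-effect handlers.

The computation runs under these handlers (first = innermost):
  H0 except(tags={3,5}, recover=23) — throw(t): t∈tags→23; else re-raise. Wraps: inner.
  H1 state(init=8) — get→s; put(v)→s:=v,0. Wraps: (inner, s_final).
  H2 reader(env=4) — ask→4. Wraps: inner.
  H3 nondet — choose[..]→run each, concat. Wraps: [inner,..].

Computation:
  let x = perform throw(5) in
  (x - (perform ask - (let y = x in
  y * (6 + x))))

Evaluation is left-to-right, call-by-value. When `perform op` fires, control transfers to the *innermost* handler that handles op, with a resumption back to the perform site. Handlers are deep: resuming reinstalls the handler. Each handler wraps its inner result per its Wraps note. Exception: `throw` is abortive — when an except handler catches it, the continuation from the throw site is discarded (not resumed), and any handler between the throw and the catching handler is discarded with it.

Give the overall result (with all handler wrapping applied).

Evaluation trace:
throw(5) @ H0 caught ⇒ 23
H1 returns (23, 8)
H2 returns (23, 8)
H3 returns [(23, 8)]
= [(23, 8)]

Answer: [(23, 8)]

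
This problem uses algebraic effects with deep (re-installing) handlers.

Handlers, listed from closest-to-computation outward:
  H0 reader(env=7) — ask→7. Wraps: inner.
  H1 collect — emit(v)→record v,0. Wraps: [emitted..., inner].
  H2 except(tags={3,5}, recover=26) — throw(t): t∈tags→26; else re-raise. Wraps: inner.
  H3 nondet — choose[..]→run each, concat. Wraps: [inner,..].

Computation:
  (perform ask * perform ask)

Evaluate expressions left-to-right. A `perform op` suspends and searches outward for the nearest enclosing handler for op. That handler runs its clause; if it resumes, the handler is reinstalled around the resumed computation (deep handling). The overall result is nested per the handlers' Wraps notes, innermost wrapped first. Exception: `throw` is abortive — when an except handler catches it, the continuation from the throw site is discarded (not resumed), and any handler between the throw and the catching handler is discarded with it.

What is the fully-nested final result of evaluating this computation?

Answer: [[49]]

Working:
ask @ H0 ⇒ 7
ask @ H0 ⇒ 7
H0 returns 49
H1 returns [49]
H2 returns [49]
H3 returns [[49]]
= [[49]]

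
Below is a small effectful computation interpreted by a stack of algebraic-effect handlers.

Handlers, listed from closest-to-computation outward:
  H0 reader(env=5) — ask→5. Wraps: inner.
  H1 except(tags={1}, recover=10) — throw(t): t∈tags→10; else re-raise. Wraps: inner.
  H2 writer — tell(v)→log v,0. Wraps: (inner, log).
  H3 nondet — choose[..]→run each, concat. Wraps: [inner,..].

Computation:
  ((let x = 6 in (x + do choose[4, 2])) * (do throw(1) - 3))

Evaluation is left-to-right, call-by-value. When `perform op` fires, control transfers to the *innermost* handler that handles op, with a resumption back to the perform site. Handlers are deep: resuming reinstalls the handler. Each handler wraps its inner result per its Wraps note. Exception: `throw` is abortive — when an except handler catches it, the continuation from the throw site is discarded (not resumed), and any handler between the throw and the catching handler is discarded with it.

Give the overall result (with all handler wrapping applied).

Answer: [(10, ()), (10, ())]

Step-by-step:
choose[4, 2] @ H3
  branch[0] choose=4:
    throw(1) @ H1 caught ⇒ 10
    H2 returns (10, ())
    H3 returns [(10, ())]
  branch[1] choose=2:
    throw(1) @ H1 caught ⇒ 10
    H2 returns (10, ())
    H3 returns [(10, ())]
= [(10, ()), (10, ())]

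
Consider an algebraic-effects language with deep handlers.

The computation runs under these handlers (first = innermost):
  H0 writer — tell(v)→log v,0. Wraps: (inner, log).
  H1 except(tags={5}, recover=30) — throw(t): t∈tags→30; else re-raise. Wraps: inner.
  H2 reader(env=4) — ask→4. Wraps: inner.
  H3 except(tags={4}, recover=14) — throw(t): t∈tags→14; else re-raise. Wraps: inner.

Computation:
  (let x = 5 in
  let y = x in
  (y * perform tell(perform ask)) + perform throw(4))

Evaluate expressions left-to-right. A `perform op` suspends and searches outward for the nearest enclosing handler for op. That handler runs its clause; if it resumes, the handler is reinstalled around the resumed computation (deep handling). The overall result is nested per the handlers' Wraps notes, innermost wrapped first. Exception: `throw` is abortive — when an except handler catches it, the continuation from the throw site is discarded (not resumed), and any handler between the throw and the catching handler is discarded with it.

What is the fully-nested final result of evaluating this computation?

Step-by-step:
ask @ H2 ⇒ 4
tell(4) @ H0 ⇒ log+=4
throw(4) @ H1 re-raised
throw(4) @ H3 caught ⇒ 14
= 14

Answer: 14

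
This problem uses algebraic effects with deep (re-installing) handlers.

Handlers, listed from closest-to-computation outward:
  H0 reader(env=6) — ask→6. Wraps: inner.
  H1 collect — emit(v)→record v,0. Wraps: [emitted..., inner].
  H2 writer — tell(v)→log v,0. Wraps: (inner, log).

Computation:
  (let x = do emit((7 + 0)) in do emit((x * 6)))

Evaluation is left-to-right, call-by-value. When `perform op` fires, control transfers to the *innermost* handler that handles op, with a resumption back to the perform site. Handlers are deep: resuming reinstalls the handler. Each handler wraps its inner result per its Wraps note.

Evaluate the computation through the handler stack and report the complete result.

Working:
emit(7) @ H1 ⇒ out+=7
emit(0) @ H1 ⇒ out+=0
H0 returns 0
H1 returns [7, 0, 0]
H2 returns ([7, 0, 0], ())
= ([7, 0, 0], ())

Answer: ([7, 0, 0], ())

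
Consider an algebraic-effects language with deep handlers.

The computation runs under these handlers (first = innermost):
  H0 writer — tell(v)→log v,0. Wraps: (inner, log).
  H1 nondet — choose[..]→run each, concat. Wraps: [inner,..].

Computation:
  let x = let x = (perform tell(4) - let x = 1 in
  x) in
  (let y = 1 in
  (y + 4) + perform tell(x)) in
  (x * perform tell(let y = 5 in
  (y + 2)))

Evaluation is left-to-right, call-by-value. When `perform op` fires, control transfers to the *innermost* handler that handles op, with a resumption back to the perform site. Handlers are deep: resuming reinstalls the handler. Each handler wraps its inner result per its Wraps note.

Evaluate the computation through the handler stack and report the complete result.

Step-by-step:
tell(4) @ H0 ⇒ log+=4
tell(-1) @ H0 ⇒ log+=-1
tell(7) @ H0 ⇒ log+=7
H0 returns (0, (4, -1, 7))
H1 returns [(0, (4, -1, 7))]
= [(0, (4, -1, 7))]

Answer: [(0, (4, -1, 7))]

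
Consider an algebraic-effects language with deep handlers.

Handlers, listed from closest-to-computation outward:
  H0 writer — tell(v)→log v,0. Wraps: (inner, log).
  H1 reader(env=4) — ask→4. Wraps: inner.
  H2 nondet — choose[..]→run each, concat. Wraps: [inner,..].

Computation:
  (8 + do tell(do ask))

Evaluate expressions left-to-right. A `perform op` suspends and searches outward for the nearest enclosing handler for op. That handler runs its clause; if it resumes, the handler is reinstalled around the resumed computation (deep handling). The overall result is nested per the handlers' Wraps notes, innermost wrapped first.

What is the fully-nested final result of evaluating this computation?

Answer: [(8, (4))]

Working:
ask @ H1 ⇒ 4
tell(4) @ H0 ⇒ log+=4
H0 returns (8, (4))
H1 returns (8, (4))
H2 returns [(8, (4))]
= [(8, (4))]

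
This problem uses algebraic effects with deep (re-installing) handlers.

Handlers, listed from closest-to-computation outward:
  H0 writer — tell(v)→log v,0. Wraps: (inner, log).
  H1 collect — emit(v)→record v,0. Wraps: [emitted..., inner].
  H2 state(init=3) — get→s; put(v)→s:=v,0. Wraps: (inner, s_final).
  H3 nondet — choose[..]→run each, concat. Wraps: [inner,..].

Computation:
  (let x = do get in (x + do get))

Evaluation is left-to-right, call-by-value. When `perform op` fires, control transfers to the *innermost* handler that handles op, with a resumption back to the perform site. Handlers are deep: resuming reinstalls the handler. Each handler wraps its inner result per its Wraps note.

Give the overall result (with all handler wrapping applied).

Evaluation trace:
get @ H2 ⇒ 3
get @ H2 ⇒ 3
H0 returns (6, ())
H1 returns [(6, ())]
H2 returns ([(6, ())], 3)
H3 returns [([(6, ())], 3)]
= [([(6, ())], 3)]

Answer: [([(6, ())], 3)]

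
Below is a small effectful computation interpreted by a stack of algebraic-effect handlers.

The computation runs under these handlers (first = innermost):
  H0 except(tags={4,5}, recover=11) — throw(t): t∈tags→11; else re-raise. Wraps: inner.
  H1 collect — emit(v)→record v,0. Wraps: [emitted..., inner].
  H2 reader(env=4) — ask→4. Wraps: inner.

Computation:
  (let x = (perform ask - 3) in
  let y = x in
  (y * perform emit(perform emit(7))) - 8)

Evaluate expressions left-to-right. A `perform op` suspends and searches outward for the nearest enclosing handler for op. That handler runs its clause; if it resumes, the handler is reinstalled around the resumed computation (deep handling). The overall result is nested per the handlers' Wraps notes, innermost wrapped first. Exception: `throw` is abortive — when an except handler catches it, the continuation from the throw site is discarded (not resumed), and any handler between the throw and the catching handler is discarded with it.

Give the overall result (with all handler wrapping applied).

Answer: [7, 0, -8]

Step-by-step:
ask @ H2 ⇒ 4
emit(7) @ H1 ⇒ out+=7
emit(0) @ H1 ⇒ out+=0
H0 returns -8
H1 returns [7, 0, -8]
H2 returns [7, 0, -8]
= [7, 0, -8]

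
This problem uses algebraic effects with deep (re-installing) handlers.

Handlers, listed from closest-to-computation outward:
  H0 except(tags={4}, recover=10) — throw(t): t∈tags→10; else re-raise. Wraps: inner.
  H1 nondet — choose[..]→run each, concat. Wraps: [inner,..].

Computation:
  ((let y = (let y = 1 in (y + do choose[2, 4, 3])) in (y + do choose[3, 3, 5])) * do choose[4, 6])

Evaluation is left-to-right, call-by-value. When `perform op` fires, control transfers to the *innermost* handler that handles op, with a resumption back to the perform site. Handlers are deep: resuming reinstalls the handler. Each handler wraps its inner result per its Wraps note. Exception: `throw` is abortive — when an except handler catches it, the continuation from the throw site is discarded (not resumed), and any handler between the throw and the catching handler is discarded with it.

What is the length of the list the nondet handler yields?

Answer: 18

Working:
choose[2, 4, 3] @ H1
  branch[0] choose=2:
    choose[3, 3, 5] @ H1
      branch[0] choose=3:
        choose[4, 6] @ H1
          branch[0] choose=4:
            H0 returns 24
            H1 returns [24]
          branch[1] choose=6:
            H0 returns 36
            H1 returns [36]
      branch[1] choose=3:
        choose[4, 6] @ H1
          branch[0] choose=4:
            H0 returns 24
            H1 returns [24]
          branch[1] choose=6:
            H0 returns 36
            H1 returns [36]
      branch[2] choose=5:
        choose[4, 6] @ H1
          branch[0] choose=4:
            H0 returns 32
            H1 returns [32]
          branch[1] choose=6:
            H0 returns 48
            H1 returns [48]
  branch[1] choose=4:
    choose[3, 3, 5] @ H1
      branch[0] choose=3:
        choose[4, 6] @ H1
          branch[0] choose=4:
            H0 returns 32
            H1 returns [32]
          branch[1] choose=6:
            H0 returns 48
            H1 returns [48]
      branch[1] choose=3:
        choose[4, 6] @ H1
          branch[0] choose=4:
            H0 returns 32
            H1 returns [32]
          branch[1] choose=6:
            H0 returns 48
            H1 returns [48]
      branch[2] choose=5:
        choose[4, 6] @ H1
          branch[0] choose=4:
            H0 returns 40
            H1 returns [40]
          branch[1] choose=6:
            H0 returns 60
            H1 returns [60]
  branch[2] choose=3:
    choose[3, 3, 5] @ H1
      branch[0] choose=3:
        choose[4, 6] @ H1
          branch[0] choose=4:
            H0 returns 28
            H1 returns [28]
          branch[1] choose=6:
            H0 returns 42
            H1 returns [42]
      branch[1] choose=3:
        choose[4, 6] @ H1
          branch[0] choose=4:
            H0 returns 28
            H1 returns [28]
          branch[1] choose=6:
            H0 returns 42
            H1 returns [42]
      branch[2] choose=5:
        choose[4, 6] @ H1
          branch[0] choose=4:
            H0 returns 36
            H1 returns [36]
          branch[1] choose=6:
            H0 returns 54
            H1 returns [54]
= [24, 36, 24, 36, 32, 48, 32, 48, 32, 48, 40, 60, 28, 42, 28, 42, 36, 54]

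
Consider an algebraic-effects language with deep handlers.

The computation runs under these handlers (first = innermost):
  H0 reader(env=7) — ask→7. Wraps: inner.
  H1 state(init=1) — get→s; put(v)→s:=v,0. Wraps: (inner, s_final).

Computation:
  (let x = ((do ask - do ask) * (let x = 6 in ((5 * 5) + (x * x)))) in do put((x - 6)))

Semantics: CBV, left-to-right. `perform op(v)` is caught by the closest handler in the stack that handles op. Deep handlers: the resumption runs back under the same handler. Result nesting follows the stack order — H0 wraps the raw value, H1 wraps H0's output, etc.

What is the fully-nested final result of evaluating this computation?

Answer: (0, -6)

Evaluation trace:
ask @ H0 ⇒ 7
ask @ H0 ⇒ 7
put(-6) @ H1 ⇒ s:=-6
H0 returns 0
H1 returns (0, -6)
= (0, -6)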